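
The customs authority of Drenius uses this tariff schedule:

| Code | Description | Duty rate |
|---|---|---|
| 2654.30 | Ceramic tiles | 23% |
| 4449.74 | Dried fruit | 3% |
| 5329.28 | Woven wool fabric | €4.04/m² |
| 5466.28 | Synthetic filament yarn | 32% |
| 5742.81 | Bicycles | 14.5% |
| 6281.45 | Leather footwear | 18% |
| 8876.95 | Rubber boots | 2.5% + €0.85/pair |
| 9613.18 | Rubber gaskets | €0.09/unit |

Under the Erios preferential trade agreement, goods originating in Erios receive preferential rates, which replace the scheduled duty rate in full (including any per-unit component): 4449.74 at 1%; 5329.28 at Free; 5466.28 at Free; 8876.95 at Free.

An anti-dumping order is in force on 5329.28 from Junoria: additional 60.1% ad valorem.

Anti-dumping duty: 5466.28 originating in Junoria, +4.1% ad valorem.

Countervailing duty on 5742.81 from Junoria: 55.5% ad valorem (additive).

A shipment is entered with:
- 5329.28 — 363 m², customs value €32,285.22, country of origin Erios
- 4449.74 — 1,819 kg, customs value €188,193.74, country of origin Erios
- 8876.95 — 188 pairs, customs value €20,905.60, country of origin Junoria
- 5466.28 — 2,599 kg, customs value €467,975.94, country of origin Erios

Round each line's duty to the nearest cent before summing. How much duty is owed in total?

Line 1 (5329.28, Erios, 363 m², €32,285.22):
Base rate for 5329.28 is €4.04/m².
Origin Erios qualifies under the Drenius–Erios agreement and 5329.28 is covered: preferential rate Free applies instead.
The additional-duty order on 5329.28 targets Junoria, not Erios; it does not apply.
Duty = €32,285.22 × 0% = €0.00.
Line 2 (4449.74, Erios, 1,819 kg, €188,193.74):
Base rate for 4449.74 is 3%.
Origin Erios qualifies under the Drenius–Erios agreement and 4449.74 is covered: preferential rate 1% applies instead.
Duty = €188,193.74 × 1% = €1,881.94.
Line 3 (8876.95, Junoria, 188 pairs, €20,905.60):
Base rate for 8876.95 is 2.5% + €0.85/pair.
8876.95 has an FTA preferential rate, but origin Junoria is not Erios; base rate stands.
Duty = €20,905.60 × 2.5% + 188 × €0.85 = €682.44.
Line 4 (5466.28, Erios, 2,599 kg, €467,975.94):
Base rate for 5466.28 is 32%.
Origin Erios qualifies under the Drenius–Erios agreement and 5466.28 is covered: preferential rate Free applies instead.
The additional-duty order on 5466.28 targets Junoria, not Erios; it does not apply.
Duty = €467,975.94 × 0% = €0.00.
Total = €0.00 + €1,881.94 + €682.44 + €0.00 = €2,564.38.

€2,564.38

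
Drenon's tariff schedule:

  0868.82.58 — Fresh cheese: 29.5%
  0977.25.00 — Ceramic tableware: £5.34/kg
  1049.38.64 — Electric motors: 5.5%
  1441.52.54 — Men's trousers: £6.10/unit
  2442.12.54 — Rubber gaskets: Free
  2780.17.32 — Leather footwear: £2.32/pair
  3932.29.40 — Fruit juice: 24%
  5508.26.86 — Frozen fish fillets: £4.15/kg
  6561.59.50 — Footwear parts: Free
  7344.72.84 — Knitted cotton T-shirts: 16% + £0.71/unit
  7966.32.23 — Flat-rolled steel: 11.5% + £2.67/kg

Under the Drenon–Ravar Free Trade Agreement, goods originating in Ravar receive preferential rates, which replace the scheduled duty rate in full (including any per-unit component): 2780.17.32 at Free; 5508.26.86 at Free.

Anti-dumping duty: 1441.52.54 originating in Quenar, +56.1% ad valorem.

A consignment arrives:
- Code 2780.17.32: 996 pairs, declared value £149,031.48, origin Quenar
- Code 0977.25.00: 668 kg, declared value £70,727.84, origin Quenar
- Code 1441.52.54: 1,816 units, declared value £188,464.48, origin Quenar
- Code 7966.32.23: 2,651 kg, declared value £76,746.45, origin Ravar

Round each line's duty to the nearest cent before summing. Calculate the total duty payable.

Line 1 (2780.17.32, Quenar, 996 pairs, £149,031.48):
Base rate for 2780.17.32 is £2.32/pair.
2780.17.32 has an FTA preferential rate, but origin Quenar is not Ravar; base rate stands.
Duty = 996 × £2.32 = £2,310.72.
Line 2 (0977.25.00, Quenar, 668 kg, £70,727.84):
Base rate for 0977.25.00 is £5.34/kg.
Duty = 668 × £5.34 = £3,567.12.
Line 3 (1441.52.54, Quenar, 1,816 units, £188,464.48):
Base rate for 1441.52.54 is £6.10/unit.
Additional duty on 1441.52.54 from Quenar: +56.1% ad valorem. Applied ad valorem rate = 56.1%.
Duty = £188,464.48 × 56.1% + 1,816 × £6.10 = £116,806.17.
Line 4 (7966.32.23, Ravar, 2,651 kg, £76,746.45):
Base rate for 7966.32.23 is 11.5% + £2.67/kg.
Origin Ravar is the FTA partner but 7966.32.23 is not on the preference list; base rate stands.
Duty = £76,746.45 × 11.5% + 2,651 × £2.67 = £15,904.01.
Total = £2,310.72 + £3,567.12 + £116,806.17 + £15,904.01 = £138,588.02.

£138,588.02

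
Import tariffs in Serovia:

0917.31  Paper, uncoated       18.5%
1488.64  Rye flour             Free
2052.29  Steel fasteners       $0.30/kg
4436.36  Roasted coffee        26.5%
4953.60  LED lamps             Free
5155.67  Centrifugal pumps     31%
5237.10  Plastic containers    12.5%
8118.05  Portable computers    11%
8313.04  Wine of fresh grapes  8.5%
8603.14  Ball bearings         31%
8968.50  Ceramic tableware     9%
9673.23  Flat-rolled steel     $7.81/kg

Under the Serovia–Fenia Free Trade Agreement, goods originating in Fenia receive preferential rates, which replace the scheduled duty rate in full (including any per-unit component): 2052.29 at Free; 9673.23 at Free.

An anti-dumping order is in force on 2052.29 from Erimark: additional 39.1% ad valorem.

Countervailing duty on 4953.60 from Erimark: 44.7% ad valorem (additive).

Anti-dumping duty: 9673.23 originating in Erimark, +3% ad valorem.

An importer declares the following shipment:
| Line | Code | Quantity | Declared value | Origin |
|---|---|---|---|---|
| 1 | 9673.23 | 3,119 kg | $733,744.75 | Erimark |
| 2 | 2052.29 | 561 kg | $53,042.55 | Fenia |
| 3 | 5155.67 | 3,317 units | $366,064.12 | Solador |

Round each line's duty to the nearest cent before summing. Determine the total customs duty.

$159,851.61

Line 1 (9673.23, Erimark, 3,119 kg, $733,744.75):
Base rate for 9673.23 is $7.81/kg.
9673.23 has an FTA preferential rate, but origin Erimark is not Fenia; base rate stands.
Additional duty on 9673.23 from Erimark: +3% ad valorem. Applied ad valorem rate = 3%.
Duty = $733,744.75 × 3% + 3,119 × $7.81 = $46,371.73.
Line 2 (2052.29, Fenia, 561 kg, $53,042.55):
Base rate for 2052.29 is $0.30/kg.
Origin Fenia qualifies under the Serovia–Fenia agreement and 2052.29 is covered: preferential rate Free applies instead.
The additional-duty order on 2052.29 targets Erimark, not Fenia; it does not apply.
Duty = $53,042.55 × 0% = $0.00.
Line 3 (5155.67, Solador, 3,317 units, $366,064.12):
Base rate for 5155.67 is 31%.
Duty = $366,064.12 × 31% = $113,479.88.
Total = $46,371.73 + $0.00 + $113,479.88 = $159,851.61.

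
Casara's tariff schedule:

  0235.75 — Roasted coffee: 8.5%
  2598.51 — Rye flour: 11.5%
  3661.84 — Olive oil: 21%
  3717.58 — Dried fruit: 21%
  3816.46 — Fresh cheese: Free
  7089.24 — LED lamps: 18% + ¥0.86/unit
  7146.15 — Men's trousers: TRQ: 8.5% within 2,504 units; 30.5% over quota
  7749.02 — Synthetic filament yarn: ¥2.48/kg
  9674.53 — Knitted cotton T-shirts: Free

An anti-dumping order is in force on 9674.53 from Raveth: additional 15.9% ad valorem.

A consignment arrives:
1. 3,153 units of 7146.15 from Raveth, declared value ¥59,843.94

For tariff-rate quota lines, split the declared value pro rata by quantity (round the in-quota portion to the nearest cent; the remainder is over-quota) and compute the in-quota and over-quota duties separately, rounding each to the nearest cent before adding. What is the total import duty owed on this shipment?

Line 1 (7146.15, Raveth, 3,153 units, ¥59,843.94):
Code 7146.15 is under a tariff-rate quota (threshold 2,504 units). In-quota: 2,504 units at 8.5%; over-quota: 649 units at 30.5%.
Pro-rata value split: in-quota = ¥59,843.94 × 2,504/3,153 = ¥47,525.92; over-quota = ¥59,843.94 − ¥47,525.92 = ¥12,318.02.
In-quota duty = ¥47,525.92 × 8.5% = ¥4,039.70. Over-quota duty = ¥12,318.02 × 30.5% = ¥3,757.00.
Line duty = ¥4,039.70 + ¥3,757.00 = ¥7,796.70.

¥7,796.70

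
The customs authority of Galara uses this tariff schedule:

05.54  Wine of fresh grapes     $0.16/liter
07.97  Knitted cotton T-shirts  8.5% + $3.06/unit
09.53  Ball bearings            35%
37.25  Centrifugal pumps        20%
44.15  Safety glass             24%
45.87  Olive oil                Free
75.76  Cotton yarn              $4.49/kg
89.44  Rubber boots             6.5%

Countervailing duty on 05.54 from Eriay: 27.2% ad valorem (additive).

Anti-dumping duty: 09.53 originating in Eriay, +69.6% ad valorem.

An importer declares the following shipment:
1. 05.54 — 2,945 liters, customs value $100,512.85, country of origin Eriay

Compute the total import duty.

$27,810.70

Line 1 (05.54, Eriay, 2,945 liters, $100,512.85):
Base rate for 05.54 is $0.16/liter.
Additional duty on 05.54 from Eriay: +27.2% ad valorem. Applied ad valorem rate = 27.2%.
Duty = $100,512.85 × 27.2% + 2,945 × $0.16 = $27,810.70.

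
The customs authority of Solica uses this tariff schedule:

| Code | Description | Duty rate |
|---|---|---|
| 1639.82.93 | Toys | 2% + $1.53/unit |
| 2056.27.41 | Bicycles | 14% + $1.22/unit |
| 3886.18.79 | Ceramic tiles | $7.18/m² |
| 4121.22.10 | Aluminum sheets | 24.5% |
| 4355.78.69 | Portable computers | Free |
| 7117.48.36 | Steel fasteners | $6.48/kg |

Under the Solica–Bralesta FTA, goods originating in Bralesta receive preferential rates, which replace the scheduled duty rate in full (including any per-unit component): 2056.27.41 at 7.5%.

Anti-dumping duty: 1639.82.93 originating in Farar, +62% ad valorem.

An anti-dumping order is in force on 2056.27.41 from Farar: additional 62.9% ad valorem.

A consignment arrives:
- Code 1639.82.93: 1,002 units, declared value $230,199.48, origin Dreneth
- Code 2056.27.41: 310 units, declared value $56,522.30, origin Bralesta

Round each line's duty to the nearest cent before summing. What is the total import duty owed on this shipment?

$10,376.22

Line 1 (1639.82.93, Dreneth, 1,002 units, $230,199.48):
Base rate for 1639.82.93 is 2% + $1.53/unit.
The additional-duty order on 1639.82.93 targets Farar, not Dreneth; it does not apply.
Duty = $230,199.48 × 2% + 1,002 × $1.53 = $6,137.05.
Line 2 (2056.27.41, Bralesta, 310 units, $56,522.30):
Base rate for 2056.27.41 is 14% + $1.22/unit.
Origin Bralesta qualifies under the Solica–Bralesta agreement and 2056.27.41 is covered: preferential rate 7.5% applies instead.
The additional-duty order on 2056.27.41 targets Farar, not Bralesta; it does not apply.
Duty = $56,522.30 × 7.5% = $4,239.17.
Total = $6,137.05 + $4,239.17 = $10,376.22.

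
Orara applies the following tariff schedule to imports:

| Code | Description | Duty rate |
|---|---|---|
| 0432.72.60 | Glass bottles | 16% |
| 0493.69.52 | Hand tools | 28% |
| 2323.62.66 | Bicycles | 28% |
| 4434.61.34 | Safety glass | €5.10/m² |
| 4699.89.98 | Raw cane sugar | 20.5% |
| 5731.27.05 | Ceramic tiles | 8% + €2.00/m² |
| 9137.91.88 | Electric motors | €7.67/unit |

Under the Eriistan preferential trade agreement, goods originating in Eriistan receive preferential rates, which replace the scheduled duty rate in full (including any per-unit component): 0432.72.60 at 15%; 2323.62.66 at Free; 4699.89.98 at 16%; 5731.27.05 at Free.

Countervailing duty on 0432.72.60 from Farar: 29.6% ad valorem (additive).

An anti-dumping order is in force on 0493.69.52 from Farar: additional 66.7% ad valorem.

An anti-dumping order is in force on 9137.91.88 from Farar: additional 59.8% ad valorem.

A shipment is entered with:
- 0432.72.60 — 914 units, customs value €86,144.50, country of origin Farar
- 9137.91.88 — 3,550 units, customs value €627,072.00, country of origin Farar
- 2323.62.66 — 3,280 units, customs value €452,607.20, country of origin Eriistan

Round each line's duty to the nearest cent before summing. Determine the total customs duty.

Line 1 (0432.72.60, Farar, 914 units, €86,144.50):
Base rate for 0432.72.60 is 16%.
0432.72.60 has an FTA preferential rate, but origin Farar is not Eriistan; base rate stands.
Additional duty on 0432.72.60 from Farar: +29.6%. Applied ad valorem rate: 16% + 29.6% = 45.6%.
Duty = €86,144.50 × 45.6% = €39,281.89.
Line 2 (9137.91.88, Farar, 3,550 units, €627,072.00):
Base rate for 9137.91.88 is €7.67/unit.
Additional duty on 9137.91.88 from Farar: +59.8% ad valorem. Applied ad valorem rate = 59.8%.
Duty = €627,072.00 × 59.8% + 3,550 × €7.67 = €402,217.56.
Line 3 (2323.62.66, Eriistan, 3,280 units, €452,607.20):
Base rate for 2323.62.66 is 28%.
Origin Eriistan qualifies under the Orara–Eriistan agreement and 2323.62.66 is covered: preferential rate Free applies instead.
Duty = €452,607.20 × 0% = €0.00.
Total = €39,281.89 + €402,217.56 + €0.00 = €441,499.45.

€441,499.45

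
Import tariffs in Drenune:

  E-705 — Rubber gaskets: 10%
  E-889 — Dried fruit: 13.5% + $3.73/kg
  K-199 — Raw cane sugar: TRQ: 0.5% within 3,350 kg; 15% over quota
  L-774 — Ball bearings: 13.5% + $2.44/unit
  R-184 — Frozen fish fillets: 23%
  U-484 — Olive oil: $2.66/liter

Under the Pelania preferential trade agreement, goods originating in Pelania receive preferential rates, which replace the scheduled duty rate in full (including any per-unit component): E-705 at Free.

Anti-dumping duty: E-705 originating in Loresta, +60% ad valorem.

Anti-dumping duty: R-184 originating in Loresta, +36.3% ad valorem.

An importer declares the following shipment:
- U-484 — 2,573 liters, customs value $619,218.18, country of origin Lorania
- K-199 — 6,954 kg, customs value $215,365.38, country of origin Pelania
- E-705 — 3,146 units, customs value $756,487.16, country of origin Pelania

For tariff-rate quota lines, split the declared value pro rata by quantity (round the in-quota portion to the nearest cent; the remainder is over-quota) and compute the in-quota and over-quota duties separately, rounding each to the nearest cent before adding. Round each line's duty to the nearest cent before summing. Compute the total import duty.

$24,105.31

Line 1 (U-484, Lorania, 2,573 liters, $619,218.18):
Base rate for U-484 is $2.66/liter.
Duty = 2,573 × $2.66 = $6,844.18.
Line 2 (K-199, Pelania, 6,954 kg, $215,365.38):
Code K-199 is under a tariff-rate quota (threshold 3,350 kg). In-quota: 3,350 kg at 0.5%; over-quota: 3,604 kg at 15%.
Pro-rata value split: in-quota = $215,365.38 × 3,350/6,954 = $103,749.50; over-quota = $215,365.38 − $103,749.50 = $111,615.88.
In-quota duty = $103,749.50 × 0.5% = $518.75. Over-quota duty = $111,615.88 × 15% = $16,742.38.
Line duty = $518.75 + $16,742.38 = $17,261.13.
Line 3 (E-705, Pelania, 3,146 units, $756,487.16):
Base rate for E-705 is 10%.
Origin Pelania qualifies under the Drenune–Pelania agreement and E-705 is covered: preferential rate Free applies instead.
The additional-duty order on E-705 targets Loresta, not Pelania; it does not apply.
Duty = $756,487.16 × 0% = $0.00.
Total = $6,844.18 + $17,261.13 + $0.00 = $24,105.31.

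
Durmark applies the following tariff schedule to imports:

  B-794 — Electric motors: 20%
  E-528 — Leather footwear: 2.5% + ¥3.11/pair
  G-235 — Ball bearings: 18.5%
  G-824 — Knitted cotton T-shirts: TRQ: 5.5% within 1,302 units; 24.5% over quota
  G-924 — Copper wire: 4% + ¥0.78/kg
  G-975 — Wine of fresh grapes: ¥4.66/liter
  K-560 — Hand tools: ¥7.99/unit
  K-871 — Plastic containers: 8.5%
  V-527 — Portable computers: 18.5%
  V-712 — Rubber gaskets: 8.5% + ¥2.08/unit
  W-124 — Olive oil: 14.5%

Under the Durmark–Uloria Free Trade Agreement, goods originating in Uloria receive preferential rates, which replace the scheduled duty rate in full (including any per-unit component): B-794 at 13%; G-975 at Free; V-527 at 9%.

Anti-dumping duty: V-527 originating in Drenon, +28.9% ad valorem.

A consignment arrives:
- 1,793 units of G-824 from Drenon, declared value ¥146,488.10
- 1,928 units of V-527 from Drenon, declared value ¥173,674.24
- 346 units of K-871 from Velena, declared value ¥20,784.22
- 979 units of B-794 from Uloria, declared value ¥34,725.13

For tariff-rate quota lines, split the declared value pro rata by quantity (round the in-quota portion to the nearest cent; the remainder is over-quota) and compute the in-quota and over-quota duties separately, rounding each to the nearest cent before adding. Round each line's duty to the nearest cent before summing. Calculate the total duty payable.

¥104,281.16

Line 1 (G-824, Drenon, 1,793 units, ¥146,488.10):
Code G-824 is under a tariff-rate quota (threshold 1,302 units). In-quota: 1,302 units at 5.5%; over-quota: 491 units at 24.5%.
Pro-rata value split: in-quota = ¥146,488.10 × 1,302/1,793 = ¥106,373.40; over-quota = ¥146,488.10 − ¥106,373.40 = ¥40,114.70.
In-quota duty = ¥106,373.40 × 5.5% = ¥5,850.54. Over-quota duty = ¥40,114.70 × 24.5% = ¥9,828.10.
Line duty = ¥5,850.54 + ¥9,828.10 = ¥15,678.64.
Line 2 (V-527, Drenon, 1,928 units, ¥173,674.24):
Base rate for V-527 is 18.5%.
V-527 has an FTA preferential rate, but origin Drenon is not Uloria; base rate stands.
Additional duty on V-527 from Drenon: +28.9%. Applied ad valorem rate: 18.5% + 28.9% = 47.4%.
Duty = ¥173,674.24 × 47.4% = ¥82,321.59.
Line 3 (K-871, Velena, 346 units, ¥20,784.22):
Base rate for K-871 is 8.5%.
Duty = ¥20,784.22 × 8.5% = ¥1,766.66.
Line 4 (B-794, Uloria, 979 units, ¥34,725.13):
Base rate for B-794 is 20%.
Origin Uloria qualifies under the Durmark–Uloria agreement and B-794 is covered: preferential rate 13% applies instead.
Duty = ¥34,725.13 × 13% = ¥4,514.27.
Total = ¥15,678.64 + ¥82,321.59 + ¥1,766.66 + ¥4,514.27 = ¥104,281.16.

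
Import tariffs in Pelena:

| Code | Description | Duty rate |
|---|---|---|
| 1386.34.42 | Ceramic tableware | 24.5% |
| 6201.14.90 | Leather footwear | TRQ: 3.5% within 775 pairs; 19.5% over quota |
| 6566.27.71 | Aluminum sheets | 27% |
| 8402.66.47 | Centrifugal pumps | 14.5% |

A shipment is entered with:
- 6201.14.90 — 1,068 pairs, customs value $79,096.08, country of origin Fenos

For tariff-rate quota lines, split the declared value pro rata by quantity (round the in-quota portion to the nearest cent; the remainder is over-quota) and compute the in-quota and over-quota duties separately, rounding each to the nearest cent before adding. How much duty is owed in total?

$6,240.30

Line 1 (6201.14.90, Fenos, 1,068 pairs, $79,096.08):
Code 6201.14.90 is under a tariff-rate quota (threshold 775 pairs). In-quota: 775 pairs at 3.5%; over-quota: 293 pairs at 19.5%.
Pro-rata value split: in-quota = $79,096.08 × 775/1,068 = $57,396.50; over-quota = $79,096.08 − $57,396.50 = $21,699.58.
In-quota duty = $57,396.50 × 3.5% = $2,008.88. Over-quota duty = $21,699.58 × 19.5% = $4,231.42.
Line duty = $2,008.88 + $4,231.42 = $6,240.30.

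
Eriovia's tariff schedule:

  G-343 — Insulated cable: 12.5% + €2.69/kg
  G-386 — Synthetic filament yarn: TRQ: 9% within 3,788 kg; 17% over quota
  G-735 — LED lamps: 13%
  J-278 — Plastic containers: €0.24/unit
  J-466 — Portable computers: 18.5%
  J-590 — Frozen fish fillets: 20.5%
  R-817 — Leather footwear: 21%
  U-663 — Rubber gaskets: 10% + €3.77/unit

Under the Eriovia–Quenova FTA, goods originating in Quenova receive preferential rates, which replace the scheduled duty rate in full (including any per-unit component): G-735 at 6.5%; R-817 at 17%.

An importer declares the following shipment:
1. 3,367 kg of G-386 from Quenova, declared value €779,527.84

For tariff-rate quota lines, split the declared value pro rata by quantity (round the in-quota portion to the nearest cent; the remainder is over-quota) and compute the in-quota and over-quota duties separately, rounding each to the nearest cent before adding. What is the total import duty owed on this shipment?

Line 1 (G-386, Quenova, 3,367 kg, €779,527.84):
Code G-386 is under a tariff-rate quota (threshold 3,788 kg). Quantity 3,367 kg is within the quota, so the in-quota rate 9% applies to the full value.
Duty = €779,527.84 × 9% = €70,157.51.

€70,157.51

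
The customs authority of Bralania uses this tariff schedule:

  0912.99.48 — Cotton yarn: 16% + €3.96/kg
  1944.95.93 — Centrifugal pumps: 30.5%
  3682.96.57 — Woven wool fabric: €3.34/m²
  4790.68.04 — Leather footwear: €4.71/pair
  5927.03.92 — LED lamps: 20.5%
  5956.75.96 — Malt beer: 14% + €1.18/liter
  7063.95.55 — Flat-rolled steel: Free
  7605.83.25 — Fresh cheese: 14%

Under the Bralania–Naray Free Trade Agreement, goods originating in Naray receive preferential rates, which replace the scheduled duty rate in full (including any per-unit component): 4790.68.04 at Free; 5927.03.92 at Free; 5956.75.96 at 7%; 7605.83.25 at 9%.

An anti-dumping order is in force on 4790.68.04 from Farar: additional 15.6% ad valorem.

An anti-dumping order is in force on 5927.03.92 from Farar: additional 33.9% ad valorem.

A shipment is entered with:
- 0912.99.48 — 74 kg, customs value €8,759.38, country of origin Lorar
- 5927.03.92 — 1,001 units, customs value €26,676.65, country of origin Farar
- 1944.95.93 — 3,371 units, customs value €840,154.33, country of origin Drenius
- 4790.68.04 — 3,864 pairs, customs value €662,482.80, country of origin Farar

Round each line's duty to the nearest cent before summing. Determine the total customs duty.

€394,000.47

Line 1 (0912.99.48, Lorar, 74 kg, €8,759.38):
Base rate for 0912.99.48 is 16% + €3.96/kg.
Duty = €8,759.38 × 16% + 74 × €3.96 = €1,694.54.
Line 2 (5927.03.92, Farar, 1,001 units, €26,676.65):
Base rate for 5927.03.92 is 20.5%.
5927.03.92 has an FTA preferential rate, but origin Farar is not Naray; base rate stands.
Additional duty on 5927.03.92 from Farar: +33.9%. Applied ad valorem rate: 20.5% + 33.9% = 54.4%.
Duty = €26,676.65 × 54.4% = €14,512.10.
Line 3 (1944.95.93, Drenius, 3,371 units, €840,154.33):
Base rate for 1944.95.93 is 30.5%.
Duty = €840,154.33 × 30.5% = €256,247.07.
Line 4 (4790.68.04, Farar, 3,864 pairs, €662,482.80):
Base rate for 4790.68.04 is €4.71/pair.
4790.68.04 has an FTA preferential rate, but origin Farar is not Naray; base rate stands.
Additional duty on 4790.68.04 from Farar: +15.6% ad valorem. Applied ad valorem rate = 15.6%.
Duty = €662,482.80 × 15.6% + 3,864 × €4.71 = €121,546.76.
Total = €1,694.54 + €14,512.10 + €256,247.07 + €121,546.76 = €394,000.47.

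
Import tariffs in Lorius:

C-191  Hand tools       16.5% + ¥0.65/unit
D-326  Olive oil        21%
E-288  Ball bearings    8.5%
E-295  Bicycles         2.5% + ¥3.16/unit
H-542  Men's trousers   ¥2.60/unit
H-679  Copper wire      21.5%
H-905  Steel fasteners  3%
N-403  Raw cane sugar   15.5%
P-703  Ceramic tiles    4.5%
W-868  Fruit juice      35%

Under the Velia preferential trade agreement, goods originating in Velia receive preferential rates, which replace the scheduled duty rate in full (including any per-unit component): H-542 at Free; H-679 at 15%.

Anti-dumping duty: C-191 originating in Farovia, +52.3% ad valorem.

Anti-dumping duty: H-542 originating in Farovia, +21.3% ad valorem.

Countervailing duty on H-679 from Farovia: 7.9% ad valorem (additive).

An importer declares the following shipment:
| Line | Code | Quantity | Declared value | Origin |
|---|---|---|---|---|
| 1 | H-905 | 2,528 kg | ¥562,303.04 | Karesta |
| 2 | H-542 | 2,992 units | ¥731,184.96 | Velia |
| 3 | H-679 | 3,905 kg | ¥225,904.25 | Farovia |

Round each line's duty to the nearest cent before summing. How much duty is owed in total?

¥83,284.94

Line 1 (H-905, Karesta, 2,528 kg, ¥562,303.04):
Base rate for H-905 is 3%.
Duty = ¥562,303.04 × 3% = ¥16,869.09.
Line 2 (H-542, Velia, 2,992 units, ¥731,184.96):
Base rate for H-542 is ¥2.60/unit.
Origin Velia qualifies under the Lorius–Velia agreement and H-542 is covered: preferential rate Free applies instead.
The additional-duty order on H-542 targets Farovia, not Velia; it does not apply.
Duty = ¥731,184.96 × 0% = ¥0.00.
Line 3 (H-679, Farovia, 3,905 kg, ¥225,904.25):
Base rate for H-679 is 21.5%.
H-679 has an FTA preferential rate, but origin Farovia is not Velia; base rate stands.
Additional duty on H-679 from Farovia: +7.9%. Applied ad valorem rate: 21.5% + 7.9% = 29.4%.
Duty = ¥225,904.25 × 29.4% = ¥66,415.85.
Total = ¥16,869.09 + ¥0.00 + ¥66,415.85 = ¥83,284.94.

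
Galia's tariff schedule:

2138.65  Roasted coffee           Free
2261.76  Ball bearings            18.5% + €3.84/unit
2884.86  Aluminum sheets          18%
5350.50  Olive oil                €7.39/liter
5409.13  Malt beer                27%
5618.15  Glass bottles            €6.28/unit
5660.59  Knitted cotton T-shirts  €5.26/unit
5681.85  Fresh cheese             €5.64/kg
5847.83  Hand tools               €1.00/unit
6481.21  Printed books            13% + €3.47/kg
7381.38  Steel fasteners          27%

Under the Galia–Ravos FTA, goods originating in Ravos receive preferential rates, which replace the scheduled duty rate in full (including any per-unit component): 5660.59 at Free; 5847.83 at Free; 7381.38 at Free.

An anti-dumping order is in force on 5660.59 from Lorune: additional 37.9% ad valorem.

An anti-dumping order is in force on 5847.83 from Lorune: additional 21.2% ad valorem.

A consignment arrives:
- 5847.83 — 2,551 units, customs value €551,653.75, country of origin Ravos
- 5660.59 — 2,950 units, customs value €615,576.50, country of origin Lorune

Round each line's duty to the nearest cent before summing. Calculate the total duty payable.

Line 1 (5847.83, Ravos, 2,551 units, €551,653.75):
Base rate for 5847.83 is €1.00/unit.
Origin Ravos qualifies under the Galia–Ravos agreement and 5847.83 is covered: preferential rate Free applies instead.
The additional-duty order on 5847.83 targets Lorune, not Ravos; it does not apply.
Duty = €551,653.75 × 0% = €0.00.
Line 2 (5660.59, Lorune, 2,950 units, €615,576.50):
Base rate for 5660.59 is €5.26/unit.
5660.59 has an FTA preferential rate, but origin Lorune is not Ravos; base rate stands.
Additional duty on 5660.59 from Lorune: +37.9% ad valorem. Applied ad valorem rate = 37.9%.
Duty = €615,576.50 × 37.9% + 2,950 × €5.26 = €248,820.49.
Total = €0.00 + €248,820.49 = €248,820.49.

€248,820.49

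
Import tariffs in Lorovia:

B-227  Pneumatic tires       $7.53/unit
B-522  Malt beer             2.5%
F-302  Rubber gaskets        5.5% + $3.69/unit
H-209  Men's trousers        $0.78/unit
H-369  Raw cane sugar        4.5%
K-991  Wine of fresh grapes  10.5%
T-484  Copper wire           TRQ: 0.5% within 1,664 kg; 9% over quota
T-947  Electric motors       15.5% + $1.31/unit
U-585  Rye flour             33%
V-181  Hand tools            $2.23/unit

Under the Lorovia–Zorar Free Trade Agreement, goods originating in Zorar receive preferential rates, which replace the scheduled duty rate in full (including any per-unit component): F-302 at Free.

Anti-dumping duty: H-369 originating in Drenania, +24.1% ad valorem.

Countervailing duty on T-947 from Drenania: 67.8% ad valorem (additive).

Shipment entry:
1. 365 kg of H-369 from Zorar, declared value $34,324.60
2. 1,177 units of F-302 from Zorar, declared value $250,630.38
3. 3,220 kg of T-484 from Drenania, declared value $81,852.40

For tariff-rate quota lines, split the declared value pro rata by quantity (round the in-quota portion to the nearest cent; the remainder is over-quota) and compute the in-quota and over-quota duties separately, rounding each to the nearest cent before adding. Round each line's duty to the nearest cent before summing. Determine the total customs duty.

$5,315.92

Line 1 (H-369, Zorar, 365 kg, $34,324.60):
Base rate for H-369 is 4.5%.
Origin Zorar is the FTA partner but H-369 is not on the preference list; base rate stands.
The additional-duty order on H-369 targets Drenania, not Zorar; it does not apply.
Duty = $34,324.60 × 4.5% = $1,544.61.
Line 2 (F-302, Zorar, 1,177 units, $250,630.38):
Base rate for F-302 is 5.5% + $3.69/unit.
Origin Zorar qualifies under the Lorovia–Zorar agreement and F-302 is covered: preferential rate Free applies instead.
Duty = $250,630.38 × 0% = $0.00.
Line 3 (T-484, Drenania, 3,220 kg, $81,852.40):
Code T-484 is under a tariff-rate quota (threshold 1,664 kg). In-quota: 1,664 kg at 0.5%; over-quota: 1,556 kg at 9%.
Pro-rata value split: in-quota = $81,852.40 × 1,664/3,220 = $42,298.88; over-quota = $81,852.40 − $42,298.88 = $39,553.52.
In-quota duty = $42,298.88 × 0.5% = $211.49. Over-quota duty = $39,553.52 × 9% = $3,559.82.
Line duty = $211.49 + $3,559.82 = $3,771.31.
Total = $1,544.61 + $0.00 + $3,771.31 = $5,315.92.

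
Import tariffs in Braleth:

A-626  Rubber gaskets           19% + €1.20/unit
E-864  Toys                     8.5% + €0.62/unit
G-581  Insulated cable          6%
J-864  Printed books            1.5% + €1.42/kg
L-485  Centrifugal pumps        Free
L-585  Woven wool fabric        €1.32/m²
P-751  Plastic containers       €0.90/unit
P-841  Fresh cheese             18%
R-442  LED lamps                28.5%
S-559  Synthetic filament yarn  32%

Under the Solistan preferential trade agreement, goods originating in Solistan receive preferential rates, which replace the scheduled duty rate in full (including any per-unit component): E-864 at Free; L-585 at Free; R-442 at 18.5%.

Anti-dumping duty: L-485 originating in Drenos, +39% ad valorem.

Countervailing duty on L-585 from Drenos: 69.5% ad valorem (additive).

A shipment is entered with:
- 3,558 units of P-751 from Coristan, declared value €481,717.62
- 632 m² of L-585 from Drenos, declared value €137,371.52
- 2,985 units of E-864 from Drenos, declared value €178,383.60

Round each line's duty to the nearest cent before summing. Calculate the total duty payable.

Line 1 (P-751, Coristan, 3,558 units, €481,717.62):
Base rate for P-751 is €0.90/unit.
Duty = 3,558 × €0.90 = €3,202.20.
Line 2 (L-585, Drenos, 632 m², €137,371.52):
Base rate for L-585 is €1.32/m².
L-585 has an FTA preferential rate, but origin Drenos is not Solistan; base rate stands.
Additional duty on L-585 from Drenos: +69.5% ad valorem. Applied ad valorem rate = 69.5%.
Duty = €137,371.52 × 69.5% + 632 × €1.32 = €96,307.45.
Line 3 (E-864, Drenos, 2,985 units, €178,383.60):
Base rate for E-864 is 8.5% + €0.62/unit.
E-864 has an FTA preferential rate, but origin Drenos is not Solistan; base rate stands.
Duty = €178,383.60 × 8.5% + 2,985 × €0.62 = €17,013.31.
Total = €3,202.20 + €96,307.45 + €17,013.31 = €116,522.96.

€116,522.96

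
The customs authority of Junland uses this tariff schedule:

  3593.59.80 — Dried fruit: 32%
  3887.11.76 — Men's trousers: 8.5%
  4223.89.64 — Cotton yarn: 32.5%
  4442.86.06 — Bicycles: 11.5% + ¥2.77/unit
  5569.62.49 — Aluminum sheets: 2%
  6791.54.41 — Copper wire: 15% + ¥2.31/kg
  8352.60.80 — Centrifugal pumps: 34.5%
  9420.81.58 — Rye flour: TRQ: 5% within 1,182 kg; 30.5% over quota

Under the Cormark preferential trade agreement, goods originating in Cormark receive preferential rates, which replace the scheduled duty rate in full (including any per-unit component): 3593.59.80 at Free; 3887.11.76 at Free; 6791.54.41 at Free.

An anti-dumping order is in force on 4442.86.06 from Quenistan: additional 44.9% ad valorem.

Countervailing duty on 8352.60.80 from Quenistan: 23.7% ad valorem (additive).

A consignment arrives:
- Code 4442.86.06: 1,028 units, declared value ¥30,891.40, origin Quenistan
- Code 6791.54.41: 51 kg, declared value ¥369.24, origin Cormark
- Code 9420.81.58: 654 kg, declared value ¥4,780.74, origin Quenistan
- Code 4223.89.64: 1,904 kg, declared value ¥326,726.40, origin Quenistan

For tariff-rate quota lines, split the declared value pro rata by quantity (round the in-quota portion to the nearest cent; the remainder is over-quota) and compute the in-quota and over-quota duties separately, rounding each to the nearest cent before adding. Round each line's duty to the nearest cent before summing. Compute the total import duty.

¥126,695.43

Line 1 (4442.86.06, Quenistan, 1,028 units, ¥30,891.40):
Base rate for 4442.86.06 is 11.5% + ¥2.77/unit.
Additional duty on 4442.86.06 from Quenistan: +44.9%. Applied ad valorem rate: 11.5% + 44.9% = 56.4%.
Duty = ¥30,891.40 × 56.4% + 1,028 × ¥2.77 = ¥20,270.31.
Line 2 (6791.54.41, Cormark, 51 kg, ¥369.24):
Base rate for 6791.54.41 is 15% + ¥2.31/kg.
Origin Cormark qualifies under the Junland–Cormark agreement and 6791.54.41 is covered: preferential rate Free applies instead.
Duty = ¥369.24 × 0% = ¥0.00.
Line 3 (9420.81.58, Quenistan, 654 kg, ¥4,780.74):
Code 9420.81.58 is under a tariff-rate quota (threshold 1,182 kg). Quantity 654 kg is within the quota, so the in-quota rate 5% applies to the full value.
Duty = ¥4,780.74 × 5% = ¥239.04.
Line 4 (4223.89.64, Quenistan, 1,904 kg, ¥326,726.40):
Base rate for 4223.89.64 is 32.5%.
Duty = ¥326,726.40 × 32.5% = ¥106,186.08.
Total = ¥20,270.31 + ¥0.00 + ¥239.04 + ¥106,186.08 = ¥126,695.43.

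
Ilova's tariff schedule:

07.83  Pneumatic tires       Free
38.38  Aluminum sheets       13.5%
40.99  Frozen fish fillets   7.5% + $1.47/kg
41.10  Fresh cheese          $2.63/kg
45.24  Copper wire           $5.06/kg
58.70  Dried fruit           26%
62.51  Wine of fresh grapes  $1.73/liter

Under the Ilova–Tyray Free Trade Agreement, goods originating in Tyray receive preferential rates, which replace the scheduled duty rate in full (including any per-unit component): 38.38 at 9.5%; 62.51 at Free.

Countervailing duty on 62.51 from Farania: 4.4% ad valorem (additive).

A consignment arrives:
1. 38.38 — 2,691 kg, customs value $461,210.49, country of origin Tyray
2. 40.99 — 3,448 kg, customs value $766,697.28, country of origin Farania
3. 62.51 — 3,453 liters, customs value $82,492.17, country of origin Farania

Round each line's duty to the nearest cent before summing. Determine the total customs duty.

Line 1 (38.38, Tyray, 2,691 kg, $461,210.49):
Base rate for 38.38 is 13.5%.
Origin Tyray qualifies under the Ilova–Tyray agreement and 38.38 is covered: preferential rate 9.5% applies instead.
Duty = $461,210.49 × 9.5% = $43,815.00.
Line 2 (40.99, Farania, 3,448 kg, $766,697.28):
Base rate for 40.99 is 7.5% + $1.47/kg.
Duty = $766,697.28 × 7.5% + 3,448 × $1.47 = $62,570.86.
Line 3 (62.51, Farania, 3,453 liters, $82,492.17):
Base rate for 62.51 is $1.73/liter.
62.51 has an FTA preferential rate, but origin Farania is not Tyray; base rate stands.
Additional duty on 62.51 from Farania: +4.4% ad valorem. Applied ad valorem rate = 4.4%.
Duty = $82,492.17 × 4.4% + 3,453 × $1.73 = $9,603.35.
Total = $43,815.00 + $62,570.86 + $9,603.35 = $115,989.21.

$115,989.21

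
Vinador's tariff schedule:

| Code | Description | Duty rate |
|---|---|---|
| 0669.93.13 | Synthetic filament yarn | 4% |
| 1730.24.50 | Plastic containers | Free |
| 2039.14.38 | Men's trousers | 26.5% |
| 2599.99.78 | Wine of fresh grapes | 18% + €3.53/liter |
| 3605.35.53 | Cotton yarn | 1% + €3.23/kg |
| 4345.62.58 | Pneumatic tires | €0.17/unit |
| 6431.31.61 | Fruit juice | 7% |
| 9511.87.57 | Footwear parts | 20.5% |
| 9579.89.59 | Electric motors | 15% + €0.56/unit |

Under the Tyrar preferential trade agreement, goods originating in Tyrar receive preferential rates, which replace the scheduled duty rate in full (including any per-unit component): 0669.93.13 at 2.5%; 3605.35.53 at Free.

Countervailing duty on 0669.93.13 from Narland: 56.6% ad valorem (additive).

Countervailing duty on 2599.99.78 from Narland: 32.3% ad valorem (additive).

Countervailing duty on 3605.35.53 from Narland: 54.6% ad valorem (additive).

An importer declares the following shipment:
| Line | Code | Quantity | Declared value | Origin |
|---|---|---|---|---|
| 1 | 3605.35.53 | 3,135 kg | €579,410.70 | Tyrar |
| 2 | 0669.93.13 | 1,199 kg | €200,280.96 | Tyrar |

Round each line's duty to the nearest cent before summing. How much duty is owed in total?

€5,007.02

Line 1 (3605.35.53, Tyrar, 3,135 kg, €579,410.70):
Base rate for 3605.35.53 is 1% + €3.23/kg.
Origin Tyrar qualifies under the Vinador–Tyrar agreement and 3605.35.53 is covered: preferential rate Free applies instead.
The additional-duty order on 3605.35.53 targets Narland, not Tyrar; it does not apply.
Duty = €579,410.70 × 0% = €0.00.
Line 2 (0669.93.13, Tyrar, 1,199 kg, €200,280.96):
Base rate for 0669.93.13 is 4%.
Origin Tyrar qualifies under the Vinador–Tyrar agreement and 0669.93.13 is covered: preferential rate 2.5% applies instead.
The additional-duty order on 0669.93.13 targets Narland, not Tyrar; it does not apply.
Duty = €200,280.96 × 2.5% = €5,007.02.
Total = €0.00 + €5,007.02 = €5,007.02.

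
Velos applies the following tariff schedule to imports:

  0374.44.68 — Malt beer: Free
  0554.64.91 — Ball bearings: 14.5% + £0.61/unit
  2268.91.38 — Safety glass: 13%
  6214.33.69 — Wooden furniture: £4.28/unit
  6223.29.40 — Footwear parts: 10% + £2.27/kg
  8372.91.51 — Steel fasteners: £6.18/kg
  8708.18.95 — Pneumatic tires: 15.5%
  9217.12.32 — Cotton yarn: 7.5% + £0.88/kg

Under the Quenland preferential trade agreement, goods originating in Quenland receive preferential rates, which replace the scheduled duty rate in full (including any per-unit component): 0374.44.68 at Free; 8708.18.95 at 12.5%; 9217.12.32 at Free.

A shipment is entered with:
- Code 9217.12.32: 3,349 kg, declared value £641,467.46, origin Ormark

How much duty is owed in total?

£51,057.18

Line 1 (9217.12.32, Ormark, 3,349 kg, £641,467.46):
Base rate for 9217.12.32 is 7.5% + £0.88/kg.
9217.12.32 has an FTA preferential rate, but origin Ormark is not Quenland; base rate stands.
Duty = £641,467.46 × 7.5% + 3,349 × £0.88 = £51,057.18.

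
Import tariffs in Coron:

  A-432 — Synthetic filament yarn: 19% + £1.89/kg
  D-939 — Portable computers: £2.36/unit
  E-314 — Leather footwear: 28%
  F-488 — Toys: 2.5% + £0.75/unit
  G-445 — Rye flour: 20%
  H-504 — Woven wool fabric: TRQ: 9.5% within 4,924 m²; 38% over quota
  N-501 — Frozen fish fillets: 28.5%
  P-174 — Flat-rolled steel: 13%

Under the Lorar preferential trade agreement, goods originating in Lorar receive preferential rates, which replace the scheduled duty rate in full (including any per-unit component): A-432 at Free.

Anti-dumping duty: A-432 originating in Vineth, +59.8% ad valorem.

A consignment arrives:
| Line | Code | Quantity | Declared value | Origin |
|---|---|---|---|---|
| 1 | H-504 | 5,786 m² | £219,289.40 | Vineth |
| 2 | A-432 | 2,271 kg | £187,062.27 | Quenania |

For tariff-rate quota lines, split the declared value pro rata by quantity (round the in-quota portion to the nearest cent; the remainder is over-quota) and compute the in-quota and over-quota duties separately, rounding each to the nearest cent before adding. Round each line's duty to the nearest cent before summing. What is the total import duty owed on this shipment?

Line 1 (H-504, Vineth, 5,786 m², £219,289.40):
Code H-504 is under a tariff-rate quota (threshold 4,924 m²). In-quota: 4,924 m² at 9.5%; over-quota: 862 m² at 38%.
Pro-rata value split: in-quota = £219,289.40 × 4,924/5,786 = £186,619.60; over-quota = £219,289.40 − £186,619.60 = £32,669.80.
In-quota duty = £186,619.60 × 9.5% = £17,728.86. Over-quota duty = £32,669.80 × 38% = £12,414.52.
Line duty = £17,728.86 + £12,414.52 = £30,143.38.
Line 2 (A-432, Quenania, 2,271 kg, £187,062.27):
Base rate for A-432 is 19% + £1.89/kg.
A-432 has an FTA preferential rate, but origin Quenania is not Lorar; base rate stands.
The additional-duty order on A-432 targets Vineth, not Quenania; it does not apply.
Duty = £187,062.27 × 19% + 2,271 × £1.89 = £39,834.02.
Total = £30,143.38 + £39,834.02 = £69,977.40.

£69,977.40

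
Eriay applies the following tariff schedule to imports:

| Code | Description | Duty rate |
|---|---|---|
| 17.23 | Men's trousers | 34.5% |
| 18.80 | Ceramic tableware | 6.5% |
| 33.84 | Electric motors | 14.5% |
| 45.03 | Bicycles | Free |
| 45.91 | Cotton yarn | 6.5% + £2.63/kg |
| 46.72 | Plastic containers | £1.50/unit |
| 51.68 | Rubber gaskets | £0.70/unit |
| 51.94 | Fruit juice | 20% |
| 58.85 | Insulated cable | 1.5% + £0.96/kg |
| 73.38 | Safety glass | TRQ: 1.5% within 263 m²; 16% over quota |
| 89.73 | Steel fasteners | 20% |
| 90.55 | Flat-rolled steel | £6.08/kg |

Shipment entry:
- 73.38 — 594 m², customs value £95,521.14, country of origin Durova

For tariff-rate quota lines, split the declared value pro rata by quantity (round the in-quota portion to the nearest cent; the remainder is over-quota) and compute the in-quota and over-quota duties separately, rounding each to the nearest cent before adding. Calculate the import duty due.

Line 1 (73.38, Durova, 594 m², £95,521.14):
Code 73.38 is under a tariff-rate quota (threshold 263 m²). In-quota: 263 m² at 1.5%; over-quota: 331 m² at 16%.
Pro-rata value split: in-quota = £95,521.14 × 263/594 = £42,293.03; over-quota = £95,521.14 − £42,293.03 = £53,228.11.
In-quota duty = £42,293.03 × 1.5% = £634.40. Over-quota duty = £53,228.11 × 16% = £8,516.50.
Line duty = £634.40 + £8,516.50 = £9,150.90.

£9,150.90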